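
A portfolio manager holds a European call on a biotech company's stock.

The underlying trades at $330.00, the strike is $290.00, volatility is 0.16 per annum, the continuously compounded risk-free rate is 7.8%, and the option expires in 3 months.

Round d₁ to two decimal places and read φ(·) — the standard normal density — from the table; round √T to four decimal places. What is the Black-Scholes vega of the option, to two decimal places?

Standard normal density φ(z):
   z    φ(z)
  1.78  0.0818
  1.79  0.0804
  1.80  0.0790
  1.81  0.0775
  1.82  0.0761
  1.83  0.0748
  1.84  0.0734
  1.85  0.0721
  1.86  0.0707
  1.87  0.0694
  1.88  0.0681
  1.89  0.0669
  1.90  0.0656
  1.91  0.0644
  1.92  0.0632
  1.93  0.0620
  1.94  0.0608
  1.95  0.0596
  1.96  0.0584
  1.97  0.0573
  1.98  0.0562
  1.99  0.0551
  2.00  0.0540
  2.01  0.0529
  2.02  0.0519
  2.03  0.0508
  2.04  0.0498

σ√T = 0.16 × 0.5000 = 0.0800
d₁ = [ln(330/290) + (0.078 + ½·0.16²)·0.25] / (σ√T) = (0.1292 + 0.0227) / 0.0800 = 1.8989 ⇒ 1.90
√T = √0.25 = 0.5000
φ(d₁) = φ(1.90) = 0.0656
vega = S·φ(d₁)·√T = 330·0.0656·0.5000 = 10.8240
(Call and put vega coincide under Black-Scholes.)

10.82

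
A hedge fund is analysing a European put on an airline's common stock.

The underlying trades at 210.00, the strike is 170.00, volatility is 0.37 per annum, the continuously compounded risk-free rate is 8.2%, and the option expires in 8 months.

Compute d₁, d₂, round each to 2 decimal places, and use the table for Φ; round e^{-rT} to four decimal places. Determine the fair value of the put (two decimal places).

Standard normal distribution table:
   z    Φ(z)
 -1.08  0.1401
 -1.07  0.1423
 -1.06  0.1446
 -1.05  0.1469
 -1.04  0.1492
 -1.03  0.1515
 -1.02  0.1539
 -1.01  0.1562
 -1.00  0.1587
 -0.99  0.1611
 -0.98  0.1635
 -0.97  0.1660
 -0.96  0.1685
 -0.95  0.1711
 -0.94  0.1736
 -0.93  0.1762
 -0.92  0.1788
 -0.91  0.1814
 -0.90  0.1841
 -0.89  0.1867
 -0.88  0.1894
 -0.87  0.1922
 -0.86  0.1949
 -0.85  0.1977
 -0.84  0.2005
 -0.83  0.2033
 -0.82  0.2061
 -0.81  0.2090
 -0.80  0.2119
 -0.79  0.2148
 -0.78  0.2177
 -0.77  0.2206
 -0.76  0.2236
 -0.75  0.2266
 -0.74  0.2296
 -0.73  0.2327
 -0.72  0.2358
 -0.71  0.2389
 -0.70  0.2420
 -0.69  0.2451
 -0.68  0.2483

5.64

σ√T = 0.37 × 0.8165 = 0.3021
d₁ = [ln(210/170) + (0.082 + 0.37²/2)·0.6667] / 0.3021 = [0.2113 + 0.1003] / 0.3021 = 1.0315 which rounds to 1.03
d₂ = d₁ − σ√T = 1.0315 − 0.3021 = 0.7294 which rounds to 0.73
e^(−rT) = e^(−0.082·0.6667) = 0.9468
P = 170·0.9468·N(-0.73) − 210·N(-1.03) = 170·0.9468·0.2327 − 210·0.1515 = 37.4545 − 31.8150 = 5.6395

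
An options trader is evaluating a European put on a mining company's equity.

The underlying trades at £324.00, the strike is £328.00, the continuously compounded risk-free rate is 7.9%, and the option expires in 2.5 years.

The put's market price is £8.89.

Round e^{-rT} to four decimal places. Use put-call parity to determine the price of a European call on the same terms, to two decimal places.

£63.67

e^(−rT) = e^(−0.079·2.5) = 0.8208
Put-call parity: C − P = S − K·e^(−rT) = 324 − 328·0.8208 = 324 − 269.2224 = 54.7776
C = P + (C − P) = 8.89 + (54.7776) = 63.6676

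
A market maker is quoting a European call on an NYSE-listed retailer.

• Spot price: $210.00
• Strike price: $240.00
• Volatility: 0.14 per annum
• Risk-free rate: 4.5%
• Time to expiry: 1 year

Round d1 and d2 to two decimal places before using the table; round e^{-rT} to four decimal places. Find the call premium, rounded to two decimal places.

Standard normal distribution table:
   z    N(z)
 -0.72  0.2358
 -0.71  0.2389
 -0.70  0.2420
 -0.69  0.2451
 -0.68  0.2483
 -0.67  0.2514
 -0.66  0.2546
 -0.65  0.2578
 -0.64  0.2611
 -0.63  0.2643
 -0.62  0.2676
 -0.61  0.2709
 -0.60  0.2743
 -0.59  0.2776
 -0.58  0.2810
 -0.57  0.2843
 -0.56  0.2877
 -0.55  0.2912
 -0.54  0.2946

$4.89

T = 1;  σ√T = 0.1400
ln(S/K) + (r + σ²/2)T = ln(210/240) + (0.045 + 0.14²/2)·1 = -0.1335 + 0.0548 = -0.0787
d₁ = -0.0787 / 0.1400 = -0.5624 ≈ -0.56
d₂ = d₁ − σ√T = -0.5624 − 0.1400 = -0.7024 ≈ -0.70
e^(−rT) = e^(−0.045·1) = 0.9560
C = 210·N(-0.56) − 240·0.9560·N(-0.70) = 210·0.2877 − 240·0.9560·0.2420 = 60.4170 − 55.5245 = 4.8925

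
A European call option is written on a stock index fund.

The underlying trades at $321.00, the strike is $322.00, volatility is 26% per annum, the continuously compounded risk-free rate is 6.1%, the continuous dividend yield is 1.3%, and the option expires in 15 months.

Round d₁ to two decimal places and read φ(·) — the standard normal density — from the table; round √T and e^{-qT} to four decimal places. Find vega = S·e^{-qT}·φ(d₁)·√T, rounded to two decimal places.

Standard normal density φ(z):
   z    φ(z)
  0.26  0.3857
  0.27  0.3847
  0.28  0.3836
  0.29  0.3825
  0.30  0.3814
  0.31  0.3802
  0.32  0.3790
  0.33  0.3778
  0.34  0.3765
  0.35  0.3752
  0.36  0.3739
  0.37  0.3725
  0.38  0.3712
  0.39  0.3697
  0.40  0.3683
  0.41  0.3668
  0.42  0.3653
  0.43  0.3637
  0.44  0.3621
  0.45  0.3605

132.94

σ√T = 0.26 × 1.1180 = 0.2907
ln(S/K) + (r − q + σ²/2)T = ln(321/322) + (0.061 − 0.013 + 0.26²/2)·1.25 = -0.0031 + 0.1023 = 0.0991
d₁ = 0.0991 / 0.2907 = 0.3411 ⇒ 0.34
√T = √1.25 = 1.1180
φ(d₁) = φ(0.34) = 0.3765
e^(−qT) = e^(−0.013·1.25) = 0.9839
vega = S·e^(−qT)·φ(d₁)·√T = 321·0.9839·0.3765·1.1180 = 132.9422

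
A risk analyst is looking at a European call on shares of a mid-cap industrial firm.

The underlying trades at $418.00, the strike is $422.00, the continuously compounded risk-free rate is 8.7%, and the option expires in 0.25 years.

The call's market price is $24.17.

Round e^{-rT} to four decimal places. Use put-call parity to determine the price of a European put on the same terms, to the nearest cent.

$19.10

e^(−rT) = e^(−0.087·0.25) = 0.9785
Put-call parity: C − P = S − K·e^(−rT) = 418 − 422·0.9785 = 418 − 412.9270 = 5.0730
P = C − (C − P) = 24.17 − (5.0730) = 19.0970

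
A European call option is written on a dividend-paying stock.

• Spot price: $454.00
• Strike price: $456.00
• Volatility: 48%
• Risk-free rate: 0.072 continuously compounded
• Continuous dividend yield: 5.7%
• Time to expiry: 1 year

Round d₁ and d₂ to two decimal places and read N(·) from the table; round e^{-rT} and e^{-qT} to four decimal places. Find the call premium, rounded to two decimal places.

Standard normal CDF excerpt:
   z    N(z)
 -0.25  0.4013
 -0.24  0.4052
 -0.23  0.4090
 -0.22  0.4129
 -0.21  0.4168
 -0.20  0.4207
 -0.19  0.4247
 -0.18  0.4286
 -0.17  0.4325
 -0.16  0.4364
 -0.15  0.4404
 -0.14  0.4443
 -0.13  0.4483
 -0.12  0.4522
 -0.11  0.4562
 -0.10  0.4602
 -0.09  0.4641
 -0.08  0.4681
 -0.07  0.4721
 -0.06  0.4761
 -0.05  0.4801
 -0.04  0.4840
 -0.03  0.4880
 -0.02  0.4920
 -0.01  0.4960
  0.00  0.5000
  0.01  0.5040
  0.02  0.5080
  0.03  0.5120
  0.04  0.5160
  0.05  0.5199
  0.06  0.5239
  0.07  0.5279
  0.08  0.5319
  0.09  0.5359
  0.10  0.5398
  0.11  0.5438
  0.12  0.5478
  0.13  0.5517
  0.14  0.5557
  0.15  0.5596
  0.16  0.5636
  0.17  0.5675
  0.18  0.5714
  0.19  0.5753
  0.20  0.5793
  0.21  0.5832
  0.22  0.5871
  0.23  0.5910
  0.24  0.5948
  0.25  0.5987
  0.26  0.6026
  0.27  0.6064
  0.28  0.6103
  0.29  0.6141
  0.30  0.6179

T = 1;  σ√T = 0.4800
d₁ = [ln(454/456) + (0.072 − 0.057 + ½·0.48²)·1] / (σ√T) = (-0.0044 + 0.1302) / 0.4800 = 0.2621 → 0.26
d₂ = 0.2621 − 0.4800 = -0.2179 → -0.22
e^(−qT) = e^(−0.057·1) = 0.9446;  e^(−rT) = e^(−0.072·1) = 0.9305
C = 454·0.9446·N(0.26) − 456·0.9305·N(-0.22) = 454·0.9446·0.6026 − 456·0.9305·0.4129 = 258.4240 − 175.1968 = 83.2273

$83.23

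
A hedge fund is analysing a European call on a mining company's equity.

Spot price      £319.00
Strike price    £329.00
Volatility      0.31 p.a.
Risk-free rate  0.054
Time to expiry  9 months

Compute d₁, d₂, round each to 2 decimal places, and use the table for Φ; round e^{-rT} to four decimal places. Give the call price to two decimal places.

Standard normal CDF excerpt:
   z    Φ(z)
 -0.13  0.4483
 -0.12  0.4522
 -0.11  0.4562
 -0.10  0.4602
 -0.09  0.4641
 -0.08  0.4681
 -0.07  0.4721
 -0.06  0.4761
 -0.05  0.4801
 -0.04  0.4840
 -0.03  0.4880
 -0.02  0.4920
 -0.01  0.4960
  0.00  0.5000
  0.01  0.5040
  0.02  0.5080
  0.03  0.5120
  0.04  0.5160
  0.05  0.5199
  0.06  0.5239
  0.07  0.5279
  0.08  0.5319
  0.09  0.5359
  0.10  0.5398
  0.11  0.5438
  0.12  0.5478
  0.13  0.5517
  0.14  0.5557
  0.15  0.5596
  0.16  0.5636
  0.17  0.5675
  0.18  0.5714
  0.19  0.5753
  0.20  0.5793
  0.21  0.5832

T = 0.75;  σ√T = 0.2685
d₁ = [ln(319/329) + (0.054 + ½·0.31²)·0.75] / (σ√T) = (-0.0309 + 0.0765) / 0.2685 = 0.1701 which rounds to 0.17
d₂ = 0.1701 − 0.2685 = -0.0984 which rounds to -0.10
exp(−rT) = exp(−0.054·0.75) = 0.9603
N(d₁) = N(0.17) = 0.5675;  N(d₂) = N(-0.10) = 0.4602
C = 319·0.5675 − 329·0.9603·0.4602 = 181.0325 − 145.3950 = 35.6375

£35.64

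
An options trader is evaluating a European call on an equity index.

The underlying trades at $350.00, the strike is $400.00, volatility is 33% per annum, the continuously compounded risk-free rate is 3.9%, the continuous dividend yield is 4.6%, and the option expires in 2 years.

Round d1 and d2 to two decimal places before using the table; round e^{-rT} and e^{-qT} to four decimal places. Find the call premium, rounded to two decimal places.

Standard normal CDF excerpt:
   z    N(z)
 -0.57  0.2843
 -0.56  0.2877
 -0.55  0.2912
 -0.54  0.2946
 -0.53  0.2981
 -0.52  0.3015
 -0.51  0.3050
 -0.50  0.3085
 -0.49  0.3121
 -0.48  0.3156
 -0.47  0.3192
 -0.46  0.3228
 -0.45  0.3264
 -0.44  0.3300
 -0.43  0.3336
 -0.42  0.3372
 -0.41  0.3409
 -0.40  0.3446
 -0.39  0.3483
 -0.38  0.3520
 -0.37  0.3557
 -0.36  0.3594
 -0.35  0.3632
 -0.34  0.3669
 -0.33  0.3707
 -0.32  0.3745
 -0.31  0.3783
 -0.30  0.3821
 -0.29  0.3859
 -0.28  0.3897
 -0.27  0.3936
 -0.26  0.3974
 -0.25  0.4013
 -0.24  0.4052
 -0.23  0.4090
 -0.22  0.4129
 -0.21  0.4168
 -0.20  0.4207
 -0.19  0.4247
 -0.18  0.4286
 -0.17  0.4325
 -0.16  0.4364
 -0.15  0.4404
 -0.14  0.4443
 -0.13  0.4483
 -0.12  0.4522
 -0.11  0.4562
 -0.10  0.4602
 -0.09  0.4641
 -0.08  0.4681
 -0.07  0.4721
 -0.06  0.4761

$41.69

σ√T = 0.33·√2 = 0.4667
d₁ = [ln(350/400) + (0.039 − 0.046 + ½·0.33²)·2] / (σ√T) = (-0.1335 + 0.0949) / 0.4667 = -0.0828 → -0.08
d₂ = -0.0828 − 0.4667 = -0.5495 → -0.55
exp(−qT) = exp(−0.046·2) = 0.9121;  exp(−rT) = exp(−0.039·2) = 0.9250
N(d₁) = N(-0.08) = 0.4681;  N(d₂) = N(-0.55) = 0.2912
C = 350·0.9121·0.4681 − 400·0.9250·0.2912 = 149.4339 − 107.7440 = 41.6899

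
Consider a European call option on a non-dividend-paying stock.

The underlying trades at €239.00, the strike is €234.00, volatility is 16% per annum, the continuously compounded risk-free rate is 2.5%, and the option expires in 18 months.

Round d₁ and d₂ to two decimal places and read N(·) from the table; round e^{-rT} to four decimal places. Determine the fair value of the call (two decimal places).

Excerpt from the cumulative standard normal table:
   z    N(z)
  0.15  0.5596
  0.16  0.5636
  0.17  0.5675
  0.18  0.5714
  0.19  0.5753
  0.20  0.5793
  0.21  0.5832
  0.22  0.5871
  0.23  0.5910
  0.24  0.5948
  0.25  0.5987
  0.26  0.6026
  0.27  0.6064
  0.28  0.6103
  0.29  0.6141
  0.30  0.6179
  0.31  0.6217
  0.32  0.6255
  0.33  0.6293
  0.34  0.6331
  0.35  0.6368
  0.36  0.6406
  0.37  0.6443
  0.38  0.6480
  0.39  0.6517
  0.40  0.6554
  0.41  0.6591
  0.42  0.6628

€26.07

σ√T = 0.16 × 1.2247 = 0.1960
d₁ = [ln(239/234) + (0.025 + ½·0.16²)·1.5] / (σ√T) = (0.0211 + 0.0567) / 0.1960 = 0.3972 → 0.40
d₂ = 0.3972 − 0.1960 = 0.2013 → 0.20
e^(−rT) = e^(−0.025·1.5) = 0.9632
C = 239·N(0.40) − 234·0.9632·N(0.20) = 239·0.6554 − 234·0.9632·0.5793 = 156.6406 − 130.5677 = 26.0729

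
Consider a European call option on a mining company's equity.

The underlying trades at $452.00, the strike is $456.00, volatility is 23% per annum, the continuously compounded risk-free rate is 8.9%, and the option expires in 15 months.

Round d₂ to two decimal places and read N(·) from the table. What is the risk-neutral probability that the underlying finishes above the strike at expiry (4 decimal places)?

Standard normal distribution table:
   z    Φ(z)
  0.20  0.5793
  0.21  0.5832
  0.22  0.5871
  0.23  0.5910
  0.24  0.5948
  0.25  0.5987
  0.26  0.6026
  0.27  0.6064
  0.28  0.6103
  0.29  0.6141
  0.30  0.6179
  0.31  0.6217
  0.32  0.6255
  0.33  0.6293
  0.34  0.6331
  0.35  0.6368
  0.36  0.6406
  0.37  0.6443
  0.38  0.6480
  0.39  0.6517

σ√T = 0.23·√1.25 = 0.2571
d₁ = [ln(452/456) + (0.089 + 0.23²/2)·1.25] / 0.2571 = [-0.0088 + 0.1443] / 0.2571 = 0.5269 ⇒ 0.53
d₂ = d₁ − σ√T = 0.5269 − 0.2571 = 0.2698 ⇒ 0.27
Risk-neutral Pr[S_T > K] = N(d₂) = N(0.27) = 0.6064

0.6064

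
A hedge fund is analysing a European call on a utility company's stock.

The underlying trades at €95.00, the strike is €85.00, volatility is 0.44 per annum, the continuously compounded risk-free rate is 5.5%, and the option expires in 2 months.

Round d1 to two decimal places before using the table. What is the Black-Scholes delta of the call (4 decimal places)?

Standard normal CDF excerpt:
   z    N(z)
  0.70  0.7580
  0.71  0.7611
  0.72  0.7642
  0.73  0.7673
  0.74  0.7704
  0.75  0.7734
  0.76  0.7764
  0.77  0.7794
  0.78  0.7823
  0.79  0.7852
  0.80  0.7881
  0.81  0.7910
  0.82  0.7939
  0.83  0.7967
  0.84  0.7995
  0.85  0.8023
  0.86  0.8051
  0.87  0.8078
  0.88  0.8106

0.7764

T = 0.1667;  σ√T = 0.1796
d₁ = [ln(95/85) + (0.055 + 0.44²/2)·0.1667] / 0.1796 = [0.1112 + 0.0253] / 0.1796 = 0.7600 ⇒ 0.76
N(d₁) = N(0.76) = 0.7764
Δ_call = N(d₁) = 0.7764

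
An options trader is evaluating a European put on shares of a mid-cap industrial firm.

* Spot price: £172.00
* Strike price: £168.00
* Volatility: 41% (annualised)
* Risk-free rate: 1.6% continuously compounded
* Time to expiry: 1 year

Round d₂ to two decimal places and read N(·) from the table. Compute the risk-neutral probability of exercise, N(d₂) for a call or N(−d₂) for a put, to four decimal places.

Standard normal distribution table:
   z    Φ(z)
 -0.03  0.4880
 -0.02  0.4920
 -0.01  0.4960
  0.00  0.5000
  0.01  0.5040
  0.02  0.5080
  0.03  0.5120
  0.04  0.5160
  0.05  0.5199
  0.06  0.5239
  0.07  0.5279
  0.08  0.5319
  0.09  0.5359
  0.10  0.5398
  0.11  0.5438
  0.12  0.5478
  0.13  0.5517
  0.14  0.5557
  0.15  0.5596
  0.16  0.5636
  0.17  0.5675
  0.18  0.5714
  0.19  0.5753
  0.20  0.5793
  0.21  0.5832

0.5438

σ√T = 0.41·√1 = 0.4100
d₁ = [ln(172/168) + (0.016 + 0.41²/2)·1] / 0.4100 = [0.0235 + 0.1000] / 0.4100 = 0.3014 which rounds to 0.30
d₂ = d₁ − σ√T = 0.3014 − 0.4100 = -0.1086 which rounds to -0.11
Pr(exercise) under Q = N(−d₂) = N(0.11) = 0.5438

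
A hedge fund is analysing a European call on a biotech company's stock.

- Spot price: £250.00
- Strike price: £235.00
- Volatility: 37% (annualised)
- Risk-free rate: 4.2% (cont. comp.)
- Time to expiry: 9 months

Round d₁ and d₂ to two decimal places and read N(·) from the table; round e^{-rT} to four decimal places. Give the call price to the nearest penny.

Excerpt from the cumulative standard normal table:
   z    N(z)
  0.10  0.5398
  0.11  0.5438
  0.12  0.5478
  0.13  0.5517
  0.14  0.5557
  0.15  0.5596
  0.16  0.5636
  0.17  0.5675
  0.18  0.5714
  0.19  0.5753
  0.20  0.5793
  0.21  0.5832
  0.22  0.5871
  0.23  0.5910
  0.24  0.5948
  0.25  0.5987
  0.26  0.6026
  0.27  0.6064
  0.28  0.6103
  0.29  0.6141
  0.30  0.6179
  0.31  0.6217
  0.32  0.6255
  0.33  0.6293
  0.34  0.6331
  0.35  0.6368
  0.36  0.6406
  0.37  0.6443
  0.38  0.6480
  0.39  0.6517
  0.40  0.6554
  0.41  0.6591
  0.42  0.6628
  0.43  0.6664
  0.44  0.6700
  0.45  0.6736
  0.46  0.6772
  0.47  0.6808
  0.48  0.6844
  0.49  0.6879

σ√T = 0.37·√0.75 = 0.3204
d₁ = [ln(250/235) + (0.042 + ½·0.37²)·0.75] / (σ√T) = (0.0619 + 0.0828) / 0.3204 = 0.4516 which rounds to 0.45
d₂ = 0.4516 − 0.3204 = 0.1312 which rounds to 0.13
exp(−rT) = exp(−0.042·0.75) = 0.9690
C = 250·N(0.45) − 235·0.9690·N(0.13) = 250·0.6736 − 235·0.9690·0.5517 = 168.4000 − 125.6304 = 42.7696

£42.77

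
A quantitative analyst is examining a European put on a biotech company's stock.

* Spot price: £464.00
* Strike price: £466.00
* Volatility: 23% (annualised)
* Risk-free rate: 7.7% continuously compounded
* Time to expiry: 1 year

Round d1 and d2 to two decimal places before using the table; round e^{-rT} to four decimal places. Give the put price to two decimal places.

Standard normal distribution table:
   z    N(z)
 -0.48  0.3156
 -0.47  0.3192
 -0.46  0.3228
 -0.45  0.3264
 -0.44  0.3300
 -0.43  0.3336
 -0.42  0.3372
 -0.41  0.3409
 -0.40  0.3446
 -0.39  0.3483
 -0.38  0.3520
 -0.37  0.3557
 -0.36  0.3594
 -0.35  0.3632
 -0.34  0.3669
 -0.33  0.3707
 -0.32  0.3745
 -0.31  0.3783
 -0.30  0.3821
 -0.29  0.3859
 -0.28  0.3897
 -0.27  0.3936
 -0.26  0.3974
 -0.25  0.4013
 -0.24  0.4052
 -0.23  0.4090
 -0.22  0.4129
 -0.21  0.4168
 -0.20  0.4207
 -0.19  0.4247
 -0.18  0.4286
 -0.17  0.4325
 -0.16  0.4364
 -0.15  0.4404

T = 1;  σ√T = 0.2300
ln(S/K) + (r + σ²/2)T = ln(464/466) + (0.077 + 0.23²/2)·1 = -0.0043 + 0.1035 = 0.0991
d₁ = 0.0991 / 0.2300 = 0.4311 ⇒ 0.43
d₂ = d₁ − σ√T = 0.4311 − 0.2300 = 0.2011 ⇒ 0.20
e^(−rT) = e^(−0.077·1) = 0.9259
N(−d₂) = N(-0.20) = 0.4207;  N(−d₁) = N(-0.43) = 0.3336
P = 466·0.9259·0.4207 − 464·0.3336 = 181.5192 − 154.7904 = 26.7288

£26.73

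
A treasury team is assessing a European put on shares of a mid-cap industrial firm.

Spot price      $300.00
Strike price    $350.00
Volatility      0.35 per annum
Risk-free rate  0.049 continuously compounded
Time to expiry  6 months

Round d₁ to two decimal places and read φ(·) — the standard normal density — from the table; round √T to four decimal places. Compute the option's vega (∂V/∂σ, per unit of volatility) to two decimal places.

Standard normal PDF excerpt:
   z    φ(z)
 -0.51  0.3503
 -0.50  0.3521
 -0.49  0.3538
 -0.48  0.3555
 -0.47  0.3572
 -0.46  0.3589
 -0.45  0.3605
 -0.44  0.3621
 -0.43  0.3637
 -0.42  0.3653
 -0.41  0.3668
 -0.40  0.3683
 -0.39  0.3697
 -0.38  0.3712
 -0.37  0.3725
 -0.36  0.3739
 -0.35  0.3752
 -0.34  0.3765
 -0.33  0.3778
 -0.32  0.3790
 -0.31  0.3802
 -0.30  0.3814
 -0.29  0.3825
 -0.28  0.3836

78.13

σ√T = 0.35·√0.5 = 0.2475
ln(S/K) + (r + σ²/2)T = ln(300/350) + (0.049 + 0.35²/2)·0.5 = -0.1542 + 0.0551 = -0.0990
d₁ = -0.0990 / 0.2475 = -0.4001 ≈ -0.40
√T = √0.5 = 0.7071
φ(d₁) = φ(-0.40) = 0.3683
vega = S·φ(d₁)·√T = 300·0.3683·0.7071 = 78.1275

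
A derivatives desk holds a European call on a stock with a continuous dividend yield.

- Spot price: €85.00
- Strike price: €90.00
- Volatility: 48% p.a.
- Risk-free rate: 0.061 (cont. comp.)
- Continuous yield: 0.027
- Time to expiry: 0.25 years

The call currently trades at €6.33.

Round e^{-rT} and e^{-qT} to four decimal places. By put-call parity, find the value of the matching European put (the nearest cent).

€10.54

exp(−qT) = exp(−0.027·0.25) = 0.9933;  exp(−rT) = exp(−0.061·0.25) = 0.9849
Put-call parity: C − P = S·e^(−qT) − K·e^(−rT) = 85·0.9933 − 90·0.9849 = 84.4305 − 88.6410 = -4.2105
P = C − (C − P) = 6.33 − (-4.2105) = 10.5405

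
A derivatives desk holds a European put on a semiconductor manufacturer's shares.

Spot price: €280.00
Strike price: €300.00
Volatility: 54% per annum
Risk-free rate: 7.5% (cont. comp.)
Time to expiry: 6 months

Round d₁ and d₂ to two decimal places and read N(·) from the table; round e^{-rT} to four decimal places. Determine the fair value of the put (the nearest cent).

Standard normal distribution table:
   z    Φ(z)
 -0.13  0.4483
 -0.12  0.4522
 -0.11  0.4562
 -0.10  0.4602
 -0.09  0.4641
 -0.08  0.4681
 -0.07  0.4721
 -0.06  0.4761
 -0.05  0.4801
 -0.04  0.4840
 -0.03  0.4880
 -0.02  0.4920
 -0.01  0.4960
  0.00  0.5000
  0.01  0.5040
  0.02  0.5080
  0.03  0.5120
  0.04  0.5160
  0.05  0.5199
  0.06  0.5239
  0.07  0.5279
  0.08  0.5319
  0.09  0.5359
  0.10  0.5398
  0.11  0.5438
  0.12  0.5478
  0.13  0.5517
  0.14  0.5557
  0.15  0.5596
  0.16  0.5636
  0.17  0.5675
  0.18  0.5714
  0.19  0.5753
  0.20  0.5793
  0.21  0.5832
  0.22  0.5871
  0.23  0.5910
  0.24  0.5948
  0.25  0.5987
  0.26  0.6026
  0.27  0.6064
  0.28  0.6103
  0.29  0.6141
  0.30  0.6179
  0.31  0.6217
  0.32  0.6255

σ√T = 0.54 × 0.7071 = 0.3818
d₁ = [ln(280/300) + (0.075 + 0.54²/2)·0.5] / 0.3818 = [-0.0690 + 0.1104] / 0.3818 = 0.1084 ≈ 0.11
d₂ = d₁ − σ√T = 0.1084 − 0.3818 = -0.2734 ≈ -0.27
exp(−rT) = exp(−0.075·0.5) = 0.9632
N(−d₂) = N(0.27) = 0.6064;  N(−d₁) = N(-0.11) = 0.4562
P = 300·0.9632·0.6064 − 280·0.4562 = 175.2253 − 127.7360 = 47.4893

€47.49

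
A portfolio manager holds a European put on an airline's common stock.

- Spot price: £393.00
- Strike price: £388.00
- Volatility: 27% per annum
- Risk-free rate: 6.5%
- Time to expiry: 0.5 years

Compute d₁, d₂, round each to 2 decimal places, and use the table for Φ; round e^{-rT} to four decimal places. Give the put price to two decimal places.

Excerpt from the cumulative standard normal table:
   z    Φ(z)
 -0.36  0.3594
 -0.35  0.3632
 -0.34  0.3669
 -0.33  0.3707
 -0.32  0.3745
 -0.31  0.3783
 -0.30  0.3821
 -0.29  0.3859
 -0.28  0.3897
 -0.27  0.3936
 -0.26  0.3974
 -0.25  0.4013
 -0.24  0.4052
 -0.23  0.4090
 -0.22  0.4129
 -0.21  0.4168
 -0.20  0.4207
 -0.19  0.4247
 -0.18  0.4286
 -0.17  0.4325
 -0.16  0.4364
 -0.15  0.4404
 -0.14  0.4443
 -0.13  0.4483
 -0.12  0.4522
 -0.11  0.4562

£21.19

σ√T = 0.27·√0.5 = 0.1909
d₁ = [ln(393/388) + (0.065 + 0.27²/2)·0.5] / 0.1909 = [0.0128 + 0.0507] / 0.1909 = 0.3328 ≈ 0.33
d₂ = d₁ − σ√T = 0.3328 − 0.1909 = 0.1418 ≈ 0.14
exp(−rT) = exp(−0.065·0.5) = 0.9680
N(−d₂) = N(-0.14) = 0.4443;  N(−d₁) = N(-0.33) = 0.3707
P = 388·0.9680·0.4443 − 393·0.3707 = 166.8720 − 145.6851 = 21.1869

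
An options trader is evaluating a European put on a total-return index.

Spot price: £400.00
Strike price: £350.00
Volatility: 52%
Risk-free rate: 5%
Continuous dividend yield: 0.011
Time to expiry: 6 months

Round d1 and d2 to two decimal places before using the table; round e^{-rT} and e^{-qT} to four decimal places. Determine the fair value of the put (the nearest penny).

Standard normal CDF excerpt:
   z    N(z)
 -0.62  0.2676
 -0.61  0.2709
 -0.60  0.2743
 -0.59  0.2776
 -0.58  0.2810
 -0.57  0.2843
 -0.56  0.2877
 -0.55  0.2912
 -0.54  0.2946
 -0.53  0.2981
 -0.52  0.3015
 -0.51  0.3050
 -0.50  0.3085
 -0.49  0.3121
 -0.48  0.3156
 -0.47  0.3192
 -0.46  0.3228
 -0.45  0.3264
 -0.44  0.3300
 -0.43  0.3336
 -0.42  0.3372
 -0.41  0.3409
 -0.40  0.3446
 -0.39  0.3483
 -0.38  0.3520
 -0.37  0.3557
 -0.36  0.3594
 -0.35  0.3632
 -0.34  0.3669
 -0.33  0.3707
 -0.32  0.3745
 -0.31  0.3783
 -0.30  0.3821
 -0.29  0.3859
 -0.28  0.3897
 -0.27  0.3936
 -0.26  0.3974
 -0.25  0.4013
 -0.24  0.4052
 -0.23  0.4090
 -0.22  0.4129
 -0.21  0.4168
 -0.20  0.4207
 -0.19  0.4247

σ√T = 0.52 × 0.7071 = 0.3677
d₁ = [ln(400/350) + (0.05 − 0.011 + ½·0.52²)·0.5] / (σ√T) = (0.1335 + 0.0871) / 0.3677 = 0.6000 → 0.60
d₂ = 0.6000 − 0.3677 = 0.2323 → 0.23
exp(−qT) = exp(−0.011·0.5) = 0.9945;  exp(−rT) = exp(−0.05·0.5) = 0.9753
P = 350·0.9753·N(-0.23) − 400·0.9945·N(-0.60) = 350·0.9753·0.4090 − 400·0.9945·0.2743 = 139.6142 − 109.1165 = 30.4977

£30.50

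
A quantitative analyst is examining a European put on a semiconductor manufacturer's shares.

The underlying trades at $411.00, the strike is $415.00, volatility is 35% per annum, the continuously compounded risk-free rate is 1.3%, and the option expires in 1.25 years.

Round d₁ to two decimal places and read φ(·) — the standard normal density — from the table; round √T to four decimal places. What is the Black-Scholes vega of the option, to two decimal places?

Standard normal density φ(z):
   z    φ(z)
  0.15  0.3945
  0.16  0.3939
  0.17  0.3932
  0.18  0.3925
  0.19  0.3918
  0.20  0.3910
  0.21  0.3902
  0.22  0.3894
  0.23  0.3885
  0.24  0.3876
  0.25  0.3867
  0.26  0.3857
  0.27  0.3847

179.30

σ√T = 0.35 × 1.1180 = 0.3913
d₁ = [ln(411/415) + (0.013 + 0.35²/2)·1.25] / 0.3913 = [-0.0097 + 0.0928] / 0.3913 = 0.2124 which rounds to 0.21
√T = √1.25 = 1.1180
φ(d₁) = φ(0.21) = 0.3902
vega = S·φ(d₁)·√T = 411·0.3902·1.1180 = 179.2961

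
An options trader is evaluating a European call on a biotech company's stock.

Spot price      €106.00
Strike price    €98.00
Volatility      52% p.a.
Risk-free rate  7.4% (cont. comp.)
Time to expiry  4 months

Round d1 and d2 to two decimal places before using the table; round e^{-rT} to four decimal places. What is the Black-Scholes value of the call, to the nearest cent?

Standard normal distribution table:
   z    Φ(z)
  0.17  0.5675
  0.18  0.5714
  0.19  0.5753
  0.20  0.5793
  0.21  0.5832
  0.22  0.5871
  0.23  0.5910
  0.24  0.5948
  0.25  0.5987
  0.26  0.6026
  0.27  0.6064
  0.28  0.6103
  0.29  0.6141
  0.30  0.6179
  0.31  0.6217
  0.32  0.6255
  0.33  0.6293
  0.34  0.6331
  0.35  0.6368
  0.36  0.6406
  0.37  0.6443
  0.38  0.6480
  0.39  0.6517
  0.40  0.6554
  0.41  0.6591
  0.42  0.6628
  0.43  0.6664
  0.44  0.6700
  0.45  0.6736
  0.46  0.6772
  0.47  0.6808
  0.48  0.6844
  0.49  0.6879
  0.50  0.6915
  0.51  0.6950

σ√T = 0.52·√0.3333 = 0.3002
ln(S/K) + (r + σ²/2)T = ln(106/98) + (0.074 + 0.52²/2)·0.3333 = 0.0785 + 0.0697 = 0.1482
d₁ = 0.1482 / 0.3002 = 0.4937 → 0.49
d₂ = d₁ − σ√T = 0.4937 − 0.3002 = 0.1934 → 0.19
e^(−rT) = e^(−0.074·0.3333) = 0.9756
C = 106·N(0.49) − 98·0.9756·N(0.19) = 106·0.6879 − 98·0.9756·0.5753 = 72.9174 − 55.0037 = 17.9137

€17.91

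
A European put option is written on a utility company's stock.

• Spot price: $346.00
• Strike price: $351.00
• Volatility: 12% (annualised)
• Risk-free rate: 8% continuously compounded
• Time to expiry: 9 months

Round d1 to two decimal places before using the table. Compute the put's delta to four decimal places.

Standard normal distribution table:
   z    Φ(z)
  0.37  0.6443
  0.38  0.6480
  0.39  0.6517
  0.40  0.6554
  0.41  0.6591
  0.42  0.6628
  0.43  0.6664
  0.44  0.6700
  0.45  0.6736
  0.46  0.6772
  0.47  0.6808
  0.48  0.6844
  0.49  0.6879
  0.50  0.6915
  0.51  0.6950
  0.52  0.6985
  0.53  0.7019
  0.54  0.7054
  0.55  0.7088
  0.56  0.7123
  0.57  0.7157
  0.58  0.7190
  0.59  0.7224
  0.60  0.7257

-0.3121

T = 0.75;  σ√T = 0.1039
d₁ = [ln(346/351) + (0.08 + 0.12²/2)·0.75] / 0.1039 = [-0.0143 + 0.0654] / 0.1039 = 0.4913 which rounds to 0.49
N(d₁) = N(0.49) = 0.6879
Δ_put = N(d₁) − 1 = 0.6879 − 1 = -0.3121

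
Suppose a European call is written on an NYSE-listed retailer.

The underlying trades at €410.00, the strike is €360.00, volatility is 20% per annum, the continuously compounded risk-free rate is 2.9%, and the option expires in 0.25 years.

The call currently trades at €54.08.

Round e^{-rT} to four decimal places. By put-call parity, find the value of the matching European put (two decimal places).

e^(−rT) = e^(−0.029·0.25) = 0.9928
Put-call parity: C − P = S − K·e^(−rT) = 410 − 360·0.9928 = 410 − 357.4080 = 52.5920
P = C − (C − P) = 54.08 − (52.5920) = 1.4880

€1.49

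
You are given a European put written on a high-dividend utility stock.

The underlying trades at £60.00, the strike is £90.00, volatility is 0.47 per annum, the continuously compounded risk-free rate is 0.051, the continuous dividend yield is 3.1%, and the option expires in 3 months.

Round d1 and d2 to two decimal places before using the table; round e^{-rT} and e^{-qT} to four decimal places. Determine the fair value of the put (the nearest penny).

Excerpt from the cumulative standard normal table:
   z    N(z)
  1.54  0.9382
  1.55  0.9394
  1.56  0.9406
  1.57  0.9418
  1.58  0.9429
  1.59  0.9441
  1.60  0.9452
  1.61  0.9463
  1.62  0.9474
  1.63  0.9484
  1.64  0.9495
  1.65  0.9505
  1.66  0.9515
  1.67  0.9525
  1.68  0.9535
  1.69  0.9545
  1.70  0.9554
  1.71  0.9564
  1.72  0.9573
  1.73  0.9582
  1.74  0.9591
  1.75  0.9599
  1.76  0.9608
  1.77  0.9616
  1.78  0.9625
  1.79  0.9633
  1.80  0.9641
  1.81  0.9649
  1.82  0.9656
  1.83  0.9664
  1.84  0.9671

σ√T = 0.47·√0.25 = 0.2350
d₁ = [ln(60/90) + (0.051 − 0.031 + ½·0.47²)·0.25] / (σ√T) = (-0.4055 + 0.0326) / 0.2350 = -1.5866 → -1.59
d₂ = -1.5866 − 0.2350 = -1.8216 → -1.82
e^(−qT) = e^(−0.031·0.25) = 0.9923;  e^(−rT) = e^(−0.051·0.25) = 0.9873
N(−d₂) = N(1.82) = 0.9656;  N(−d₁) = N(1.59) = 0.9441
P = 90·0.9873·0.9656 − 60·0.9923·0.9441 = 85.8003 − 56.2098 = 29.5905

£29.59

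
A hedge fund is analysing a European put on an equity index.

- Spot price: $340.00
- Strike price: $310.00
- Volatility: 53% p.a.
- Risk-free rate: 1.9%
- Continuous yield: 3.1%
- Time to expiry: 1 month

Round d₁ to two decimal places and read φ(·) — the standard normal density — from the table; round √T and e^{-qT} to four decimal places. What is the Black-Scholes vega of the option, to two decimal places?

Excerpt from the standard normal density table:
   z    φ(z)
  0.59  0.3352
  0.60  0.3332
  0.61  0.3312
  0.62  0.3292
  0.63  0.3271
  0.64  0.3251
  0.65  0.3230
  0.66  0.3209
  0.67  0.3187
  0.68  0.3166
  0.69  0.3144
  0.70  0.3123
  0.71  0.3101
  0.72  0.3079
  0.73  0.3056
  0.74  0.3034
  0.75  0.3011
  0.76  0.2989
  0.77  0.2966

31.20

σ√T = 0.53·√0.08333 = 0.1530
ln(S/K) + (r − q + σ²/2)T = ln(340/310) + (0.019 − 0.031 + 0.53²/2)·0.08333 = 0.0924 + 0.0107 = 0.1031
d₁ = 0.1031 / 0.1530 = 0.6737 ⇒ 0.67
√T = √0.08333 = 0.2887
φ(d₁) = φ(0.67) = 0.3187
exp(−qT) = exp(−0.031·0.08333) = 0.9974
vega = S·exp(−qT)·φ(d₁)·√T = 340·0.9974·0.3187·0.2887 = 31.2016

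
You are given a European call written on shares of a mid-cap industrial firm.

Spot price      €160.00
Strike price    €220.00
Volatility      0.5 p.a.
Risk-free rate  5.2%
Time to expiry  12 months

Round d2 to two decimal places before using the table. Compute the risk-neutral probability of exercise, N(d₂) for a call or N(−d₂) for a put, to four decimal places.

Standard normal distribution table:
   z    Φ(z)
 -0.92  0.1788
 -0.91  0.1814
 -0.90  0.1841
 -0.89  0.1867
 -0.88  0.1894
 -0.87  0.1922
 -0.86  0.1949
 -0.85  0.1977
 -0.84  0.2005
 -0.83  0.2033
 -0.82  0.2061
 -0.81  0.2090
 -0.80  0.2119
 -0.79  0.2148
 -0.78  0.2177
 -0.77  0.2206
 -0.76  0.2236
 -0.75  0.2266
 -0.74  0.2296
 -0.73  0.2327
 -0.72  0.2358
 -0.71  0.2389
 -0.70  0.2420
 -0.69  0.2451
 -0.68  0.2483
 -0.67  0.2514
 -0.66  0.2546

0.2177

σ√T = 0.5·√1 = 0.5000
d₁ = [ln(160/220) + (0.052 + 0.5²/2)·1] / 0.5000 = [-0.3185 + 0.1770] / 0.5000 = -0.2829 ≈ -0.28
d₂ = d₁ − σ√T = -0.2829 − 0.5000 = -0.7829 ≈ -0.78
Pr(exercise) under Q = N(d₂) = 0.2177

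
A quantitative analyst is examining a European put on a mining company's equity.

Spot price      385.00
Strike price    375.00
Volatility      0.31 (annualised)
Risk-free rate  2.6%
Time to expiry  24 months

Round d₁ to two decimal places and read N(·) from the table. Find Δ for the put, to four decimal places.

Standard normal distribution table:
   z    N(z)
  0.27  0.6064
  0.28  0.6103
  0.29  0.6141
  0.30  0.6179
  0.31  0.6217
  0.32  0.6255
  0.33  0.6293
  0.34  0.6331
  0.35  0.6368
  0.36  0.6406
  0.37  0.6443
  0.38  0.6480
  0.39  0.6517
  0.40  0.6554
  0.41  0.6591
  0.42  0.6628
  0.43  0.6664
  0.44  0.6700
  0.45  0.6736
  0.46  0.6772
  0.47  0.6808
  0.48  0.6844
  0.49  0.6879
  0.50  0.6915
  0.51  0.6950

σ√T = 0.31 × 1.4142 = 0.4384
d₁ = [ln(385/375) + (0.026 + 0.31²/2)·2] / 0.4384 = [0.0263 + 0.1481] / 0.4384 = 0.3978 ⇒ 0.40
N(d₁) = N(0.40) = 0.6554
Δ_put = N(d₁) − 1 = 0.6554 − 1 = -0.3446

-0.3446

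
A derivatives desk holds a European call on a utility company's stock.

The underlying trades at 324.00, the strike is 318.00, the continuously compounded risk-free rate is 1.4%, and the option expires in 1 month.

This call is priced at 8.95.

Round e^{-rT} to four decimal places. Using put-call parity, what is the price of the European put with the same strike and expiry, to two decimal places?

2.57

exp(−rT) = exp(−0.014·0.08333) = 0.9988
Put-call parity: C − P = S − K·e^(−rT) = 324 − 318·0.9988 = 324 − 317.6184 = 6.3816
P = C − (C − P) = 8.95 − (6.3816) = 2.5684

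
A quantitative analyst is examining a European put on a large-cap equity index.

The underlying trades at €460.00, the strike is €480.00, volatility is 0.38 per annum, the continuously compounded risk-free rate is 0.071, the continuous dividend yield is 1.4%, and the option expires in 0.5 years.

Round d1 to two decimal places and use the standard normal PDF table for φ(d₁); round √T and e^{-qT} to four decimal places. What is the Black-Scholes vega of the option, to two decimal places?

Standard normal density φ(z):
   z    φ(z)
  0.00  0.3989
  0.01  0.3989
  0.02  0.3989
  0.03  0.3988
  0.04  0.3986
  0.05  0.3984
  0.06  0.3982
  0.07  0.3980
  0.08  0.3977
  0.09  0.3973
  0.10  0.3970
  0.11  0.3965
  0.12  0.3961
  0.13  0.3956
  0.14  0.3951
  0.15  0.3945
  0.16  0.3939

T = 0.5;  σ√T = 0.2687
d₁ = [ln(460/480) + (0.071 − 0.014 + 0.38²/2)·0.5] / 0.2687 = [-0.0426 + 0.0646] / 0.2687 = 0.0820 ≈ 0.08
√T = √0.5 = 0.7071
φ(d₁) = φ(0.08) = 0.3977
e^(−qT) = e^(−0.014·0.5) = 0.9930
vega = S·e^(−qT)·φ(d₁)·√T = 460·0.9930·0.3977·0.7071 = 128.4528

128.45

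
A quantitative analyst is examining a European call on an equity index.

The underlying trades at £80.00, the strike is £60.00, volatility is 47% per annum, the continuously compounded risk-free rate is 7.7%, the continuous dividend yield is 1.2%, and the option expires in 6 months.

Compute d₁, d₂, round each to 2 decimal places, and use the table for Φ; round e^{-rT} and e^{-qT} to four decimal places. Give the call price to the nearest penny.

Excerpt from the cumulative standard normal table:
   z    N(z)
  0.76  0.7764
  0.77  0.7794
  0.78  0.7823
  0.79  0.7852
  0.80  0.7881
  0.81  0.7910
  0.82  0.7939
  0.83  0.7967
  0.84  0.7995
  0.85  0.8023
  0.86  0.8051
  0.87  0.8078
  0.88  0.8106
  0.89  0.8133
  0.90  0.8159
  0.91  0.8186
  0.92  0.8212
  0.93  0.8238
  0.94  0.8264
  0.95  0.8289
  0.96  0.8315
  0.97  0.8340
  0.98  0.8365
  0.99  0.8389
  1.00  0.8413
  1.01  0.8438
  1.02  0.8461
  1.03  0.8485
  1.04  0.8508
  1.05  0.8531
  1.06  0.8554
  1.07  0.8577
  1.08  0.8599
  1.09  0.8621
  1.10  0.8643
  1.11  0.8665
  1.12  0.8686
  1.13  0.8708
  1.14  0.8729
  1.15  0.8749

σ√T = 0.47·√0.5 = 0.3323
ln(S/K) + (r − q + σ²/2)T = ln(80/60) + (0.077 − 0.012 + 0.47²/2)·0.5 = 0.2877 + 0.0877 = 0.3754
d₁ = 0.3754 / 0.3323 = 1.1296 → 1.13
d₂ = d₁ − σ√T = 1.1296 − 0.3323 = 0.7972 → 0.80
exp(−qT) = exp(−0.012·0.5) = 0.9940;  exp(−rT) = exp(−0.077·0.5) = 0.9622
N(d₁) = N(1.13) = 0.8708;  N(d₂) = N(0.80) = 0.7881
C = 80·0.9940·0.8708 − 60·0.9622·0.7881 = 69.2460 − 45.4986 = 23.7474

£23.75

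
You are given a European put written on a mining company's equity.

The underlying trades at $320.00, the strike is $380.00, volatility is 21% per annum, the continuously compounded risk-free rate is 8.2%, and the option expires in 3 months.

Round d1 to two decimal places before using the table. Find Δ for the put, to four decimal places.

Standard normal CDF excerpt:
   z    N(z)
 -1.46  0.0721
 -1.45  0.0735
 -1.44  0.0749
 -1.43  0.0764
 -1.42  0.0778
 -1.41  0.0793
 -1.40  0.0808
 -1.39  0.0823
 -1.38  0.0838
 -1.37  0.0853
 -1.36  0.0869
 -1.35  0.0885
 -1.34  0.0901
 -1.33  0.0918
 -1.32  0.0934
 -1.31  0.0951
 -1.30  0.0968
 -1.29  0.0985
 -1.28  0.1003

-0.9177

T = 0.25;  σ√T = 0.1050
d₁ = [ln(320/380) + (0.082 + 0.21²/2)·0.25] / 0.1050 = [-0.1719 + 0.0260] / 0.1050 = -1.3889 → -1.39
N(d₁) = N(-1.39) = 0.0823
Δ_put = N(d₁) − 1 = 0.0823 − 1 = -0.9177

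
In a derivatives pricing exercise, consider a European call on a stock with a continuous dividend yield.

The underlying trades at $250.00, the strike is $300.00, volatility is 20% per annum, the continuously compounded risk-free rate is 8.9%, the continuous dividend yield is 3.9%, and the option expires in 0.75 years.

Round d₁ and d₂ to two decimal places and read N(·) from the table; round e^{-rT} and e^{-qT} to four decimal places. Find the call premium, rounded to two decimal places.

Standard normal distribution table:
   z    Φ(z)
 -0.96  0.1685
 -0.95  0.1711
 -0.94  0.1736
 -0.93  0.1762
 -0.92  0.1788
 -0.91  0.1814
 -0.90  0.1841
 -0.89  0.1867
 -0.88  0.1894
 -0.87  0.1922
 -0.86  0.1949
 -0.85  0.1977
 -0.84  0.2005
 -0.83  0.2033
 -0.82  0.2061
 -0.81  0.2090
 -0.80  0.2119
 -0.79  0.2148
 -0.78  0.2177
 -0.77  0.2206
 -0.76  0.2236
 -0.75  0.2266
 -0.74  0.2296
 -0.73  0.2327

$4.84

T = 0.75;  σ√T = 0.1732
d₁ = [ln(250/300) + (0.089 − 0.039 + 0.2²/2)·0.75] / 0.1732 = [-0.1823 + 0.0525] / 0.1732 = -0.7495 which rounds to -0.75
d₂ = d₁ − σ√T = -0.7495 − 0.1732 = -0.9227 which rounds to -0.92
e^(−qT) = e^(−0.039·0.75) = 0.9712;  e^(−rT) = e^(−0.089·0.75) = 0.9354
N(d₁) = N(-0.75) = 0.2266;  N(d₂) = N(-0.92) = 0.1788
C = 250·0.9712·0.2266 − 300·0.9354·0.1788 = 55.0185 − 50.1749 = 4.8436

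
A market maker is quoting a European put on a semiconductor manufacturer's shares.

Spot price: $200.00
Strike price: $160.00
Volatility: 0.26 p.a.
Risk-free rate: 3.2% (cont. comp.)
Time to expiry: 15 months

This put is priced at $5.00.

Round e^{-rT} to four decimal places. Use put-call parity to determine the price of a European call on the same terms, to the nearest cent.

e^(−rT) = e^(−0.032·1.25) = 0.9608
Put-call parity: C − P = S − K·e^(−rT) = 200 − 160·0.9608 = 200 − 153.7280 = 46.2720
C = P + (C − P) = 5.00 + (46.2720) = 51.2720

$51.27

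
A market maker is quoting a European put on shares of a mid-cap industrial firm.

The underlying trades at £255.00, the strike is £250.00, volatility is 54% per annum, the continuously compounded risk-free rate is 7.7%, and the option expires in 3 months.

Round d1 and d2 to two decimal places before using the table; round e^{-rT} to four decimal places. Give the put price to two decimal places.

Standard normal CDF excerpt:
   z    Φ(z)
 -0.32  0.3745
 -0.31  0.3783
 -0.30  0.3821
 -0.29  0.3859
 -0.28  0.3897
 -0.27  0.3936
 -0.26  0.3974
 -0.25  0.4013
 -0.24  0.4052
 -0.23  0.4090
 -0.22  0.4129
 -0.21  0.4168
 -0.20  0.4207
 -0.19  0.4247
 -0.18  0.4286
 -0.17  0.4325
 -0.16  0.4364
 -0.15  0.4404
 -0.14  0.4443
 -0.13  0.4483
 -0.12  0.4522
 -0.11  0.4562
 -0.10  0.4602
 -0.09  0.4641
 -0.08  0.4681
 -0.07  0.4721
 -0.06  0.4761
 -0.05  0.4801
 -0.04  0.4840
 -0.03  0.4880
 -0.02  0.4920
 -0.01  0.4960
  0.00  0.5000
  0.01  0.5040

£22.26

σ√T = 0.54 × 0.5000 = 0.2700
d₁ = [ln(255/250) + (0.077 + ½·0.54²)·0.25] / (σ√T) = (0.0198 + 0.0557) / 0.2700 = 0.2796 ≈ 0.28
d₂ = 0.2796 − 0.2700 = 0.0096 ≈ 0.01
exp(−rT) = exp(−0.077·0.25) = 0.9809
N(−d₂) = N(-0.01) = 0.4960;  N(−d₁) = N(-0.28) = 0.3897
P = 250·0.9809·0.4960 − 255·0.3897 = 121.6316 − 99.3735 = 22.2581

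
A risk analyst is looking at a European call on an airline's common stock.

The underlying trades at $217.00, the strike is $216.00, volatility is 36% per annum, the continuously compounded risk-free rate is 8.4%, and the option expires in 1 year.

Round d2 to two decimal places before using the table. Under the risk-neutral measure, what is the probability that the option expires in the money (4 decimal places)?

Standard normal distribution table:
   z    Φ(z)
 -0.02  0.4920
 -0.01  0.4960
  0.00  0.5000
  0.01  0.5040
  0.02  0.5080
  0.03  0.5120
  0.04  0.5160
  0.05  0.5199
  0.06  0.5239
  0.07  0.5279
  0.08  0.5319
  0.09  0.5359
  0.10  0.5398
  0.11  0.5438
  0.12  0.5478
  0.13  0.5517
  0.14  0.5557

0.5279

σ√T = 0.36·√1 = 0.3600
d₁ = [ln(217/216) + (0.084 + 0.36²/2)·1] / 0.3600 = [0.0046 + 0.1488] / 0.3600 = 0.4262 ⇒ 0.43
d₂ = d₁ − σ√T = 0.4262 − 0.3600 = 0.0662 ⇒ 0.07
Risk-neutral Pr[S_T > K] = N(d₂) = N(0.07) = 0.5279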